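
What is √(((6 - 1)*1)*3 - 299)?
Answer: 2*I*√71 ≈ 16.852*I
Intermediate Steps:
√(((6 - 1)*1)*3 - 299) = √((5*1)*3 - 299) = √(5*3 - 299) = √(15 - 299) = √(-284) = 2*I*√71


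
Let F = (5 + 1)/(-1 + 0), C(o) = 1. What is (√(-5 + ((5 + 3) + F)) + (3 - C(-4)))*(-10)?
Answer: -20 - 10*I*√3 ≈ -20.0 - 17.32*I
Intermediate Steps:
F = -6 (F = 6/(-1) = 6*(-1) = -6)
(√(-5 + ((5 + 3) + F)) + (3 - C(-4)))*(-10) = (√(-5 + ((5 + 3) - 6)) + (3 - 1*1))*(-10) = (√(-5 + (8 - 6)) + (3 - 1))*(-10) = (√(-5 + 2) + 2)*(-10) = (√(-3) + 2)*(-10) = (I*√3 + 2)*(-10) = (2 + I*√3)*(-10) = -20 - 10*I*√3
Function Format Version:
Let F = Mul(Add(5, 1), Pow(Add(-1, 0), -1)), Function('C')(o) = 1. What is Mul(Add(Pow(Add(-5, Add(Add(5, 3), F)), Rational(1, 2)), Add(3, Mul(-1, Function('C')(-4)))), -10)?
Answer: Add(-20, Mul(-10, I, Pow(3, Rational(1, 2)))) ≈ Add(-20.000, Mul(-17.320, I))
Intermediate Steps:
F = -6 (F = Mul(6, Pow(-1, -1)) = Mul(6, -1) = -6)
Mul(Add(Pow(Add(-5, Add(Add(5, 3), F)), Rational(1, 2)), Add(3, Mul(-1, Function('C')(-4)))), -10) = Mul(Add(Pow(Add(-5, Add(Add(5, 3), -6)), Rational(1, 2)), Add(3, Mul(-1, 1))), -10) = Mul(Add(Pow(Add(-5, Add(8, -6)), Rational(1, 2)), Add(3, -1)), -10) = Mul(Add(Pow(Add(-5, 2), Rational(1, 2)), 2), -10) = Mul(Add(Pow(-3, Rational(1, 2)), 2), -10) = Mul(Add(Mul(I, Pow(3, Rational(1, 2))), 2), -10) = Mul(Add(2, Mul(I, Pow(3, Rational(1, 2)))), -10) = Add(-20, Mul(-10, I, Pow(3, Rational(1, 2))))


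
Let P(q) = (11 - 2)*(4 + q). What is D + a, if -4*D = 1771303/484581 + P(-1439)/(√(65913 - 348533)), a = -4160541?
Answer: -8064478244587/1938324 - 2583*I*√70655/113048 ≈ -4.1605e+6 - 6.0734*I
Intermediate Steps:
P(q) = 36 + 9*q (P(q) = 9*(4 + q) = 36 + 9*q)
D = -1771303/1938324 - 2583*I*√70655/113048 (D = -(1771303/484581 + (36 + 9*(-1439))/(√(65913 - 348533)))/4 = -(1771303*(1/484581) + (36 - 12951)/(√(-282620)))/4 = -(1771303/484581 - 12915*(-I*√70655/141310))/4 = -(1771303/484581 - (-2583)*I*√70655/28262)/4 = -(1771303/484581 + 2583*I*√70655/28262)/4 = -1771303/1938324 - 2583*I*√70655/113048 ≈ -0.91383 - 6.0734*I)
D + a = (-1771303/1938324 - 2583*I*√70655/113048) - 4160541 = -8064478244587/1938324 - 2583*I*√70655/113048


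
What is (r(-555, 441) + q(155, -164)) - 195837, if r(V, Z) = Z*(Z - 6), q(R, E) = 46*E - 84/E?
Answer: -473365/41 ≈ -11545.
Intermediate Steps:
q(R, E) = -84/E + 46*E
r(V, Z) = Z*(-6 + Z)
(r(-555, 441) + q(155, -164)) - 195837 = (441*(-6 + 441) + (-84/(-164) + 46*(-164))) - 195837 = (441*435 + (-84*(-1/164) - 7544)) - 195837 = (191835 + (21/41 - 7544)) - 195837 = (191835 - 309283/41) - 195837 = 7555952/41 - 195837 = -473365/41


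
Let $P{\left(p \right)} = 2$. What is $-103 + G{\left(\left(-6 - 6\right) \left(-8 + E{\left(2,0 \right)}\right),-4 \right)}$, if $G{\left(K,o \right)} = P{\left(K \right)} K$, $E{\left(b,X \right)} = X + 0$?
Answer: $89$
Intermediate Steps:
$E{\left(b,X \right)} = X$
$G{\left(K,o \right)} = 2 K$
$-103 + G{\left(\left(-6 - 6\right) \left(-8 + E{\left(2,0 \right)}\right),-4 \right)} = -103 + 2 \left(-6 - 6\right) \left(-8 + 0\right) = -103 + 2 \left(\left(-12\right) \left(-8\right)\right) = -103 + 2 \cdot 96 = -103 + 192 = 89$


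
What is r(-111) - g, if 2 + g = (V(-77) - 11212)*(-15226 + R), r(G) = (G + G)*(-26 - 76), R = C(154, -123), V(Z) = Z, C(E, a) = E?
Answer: -170125162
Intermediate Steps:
R = 154
r(G) = -204*G (r(G) = (2*G)*(-102) = -204*G)
g = 170147806 (g = -2 + (-77 - 11212)*(-15226 + 154) = -2 - 11289*(-15072) = -2 + 170147808 = 170147806)
r(-111) - g = -204*(-111) - 1*170147806 = 22644 - 170147806 = -170125162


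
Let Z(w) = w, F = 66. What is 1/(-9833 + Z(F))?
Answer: -1/9767 ≈ -0.00010239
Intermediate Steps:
1/(-9833 + Z(F)) = 1/(-9833 + 66) = 1/(-9767) = -1/9767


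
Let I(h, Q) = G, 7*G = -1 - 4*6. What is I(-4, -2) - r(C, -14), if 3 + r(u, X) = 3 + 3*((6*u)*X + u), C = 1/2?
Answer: 1693/14 ≈ 120.93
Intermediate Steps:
C = ½ ≈ 0.50000
G = -25/7 (G = (-1 - 4*6)/7 = (-1 - 24)/7 = (⅐)*(-25) = -25/7 ≈ -3.5714)
r(u, X) = 3*u + 18*X*u (r(u, X) = -3 + (3 + 3*((6*u)*X + u)) = -3 + (3 + 3*(6*X*u + u)) = -3 + (3 + 3*(u + 6*X*u)) = -3 + (3 + (3*u + 18*X*u)) = -3 + (3 + 3*u + 18*X*u) = 3*u + 18*X*u)
I(h, Q) = -25/7
I(-4, -2) - r(C, -14) = -25/7 - 3*(1 + 6*(-14))/2 = -25/7 - 3*(1 - 84)/2 = -25/7 - 3*(-83)/2 = -25/7 - 1*(-249/2) = -25/7 + 249/2 = 1693/14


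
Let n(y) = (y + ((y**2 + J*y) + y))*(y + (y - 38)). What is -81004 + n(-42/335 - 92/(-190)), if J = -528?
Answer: -19074867129449292/257866677125 ≈ -73972.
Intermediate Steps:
n(y) = (-38 + 2*y)*(y**2 - 526*y) (n(y) = (y + ((y**2 - 528*y) + y))*(y + (y - 38)) = (y + (y**2 - 527*y))*(y + (-38 + y)) = (y**2 - 526*y)*(-38 + 2*y) = (-38 + 2*y)*(y**2 - 526*y))
-81004 + n(-42/335 - 92/(-190)) = -81004 + 2*(-42/335 - 92/(-190))*(9994 + (-42/335 - 92/(-190))**2 - 545*(-42/335 - 92/(-190))) = -81004 + 2*(-42*1/335 - 92*(-1/190))*(9994 + (-42*1/335 - 92*(-1/190))**2 - 545*(-42*1/335 - 92*(-1/190))) = -81004 + 2*(-42/335 + 46/95)*(9994 + (-42/335 + 46/95)**2 - 545*(-42/335 + 46/95)) = -81004 + 2*(2284/6365)*(9994 + (2284/6365)**2 - 545*2284/6365) = -81004 + 2*(2284/6365)*(9994 + 5216656/40513225 - 248956/1273) = -81004 + 2*(2284/6365)*(396971362606/40513225) = -81004 + 1813365184384208/257866677125 = -19074867129449292/257866677125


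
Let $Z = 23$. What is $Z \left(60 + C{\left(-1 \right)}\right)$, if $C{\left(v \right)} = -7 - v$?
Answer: $1242$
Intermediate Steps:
$Z \left(60 + C{\left(-1 \right)}\right) = 23 \left(60 - 6\right) = 23 \cdot 54 = 1242$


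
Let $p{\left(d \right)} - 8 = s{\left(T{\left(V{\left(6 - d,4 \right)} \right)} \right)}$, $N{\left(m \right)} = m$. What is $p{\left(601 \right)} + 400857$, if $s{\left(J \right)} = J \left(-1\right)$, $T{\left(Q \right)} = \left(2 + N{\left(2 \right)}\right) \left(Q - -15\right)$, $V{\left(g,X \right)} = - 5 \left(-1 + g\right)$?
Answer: $388885$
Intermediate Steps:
$V{\left(g,X \right)} = 5 - 5 g$
$T{\left(Q \right)} = 60 + 4 Q$ ($T{\left(Q \right)} = \left(2 + 2\right) \left(Q - -15\right) = 4 \left(Q + 15\right) = 4 \left(15 + Q\right) = 60 + 4 Q$)
$s{\left(J \right)} = - J$
$p{\left(d \right)} = 48 - 20 d$ ($p{\left(d \right)} = 8 - \left(60 + 4 \left(5 - 5 \left(6 - d\right)\right)\right) = 8 - \left(60 + 4 \left(5 + \left(-30 + 5 d\right)\right)\right) = 8 - \left(60 + 4 \left(-25 + 5 d\right)\right) = 8 - \left(60 + \left(-100 + 20 d\right)\right) = 8 - \left(-40 + 20 d\right) = 48 - 20 d$)
$p{\left(601 \right)} + 400857 = \left(48 - 12020\right) + 400857 = -11972 + 400857 = 388885$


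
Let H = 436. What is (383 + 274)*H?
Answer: 286452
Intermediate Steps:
(383 + 274)*H = (383 + 274)*436 = 657*436 = 286452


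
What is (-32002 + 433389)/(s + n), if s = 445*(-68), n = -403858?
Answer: -401387/434118 ≈ -0.92460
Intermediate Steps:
s = -30260
(-32002 + 433389)/(s + n) = (-32002 + 433389)/(-30260 - 403858) = 401387/(-434118) = 401387*(-1/434118) = -401387/434118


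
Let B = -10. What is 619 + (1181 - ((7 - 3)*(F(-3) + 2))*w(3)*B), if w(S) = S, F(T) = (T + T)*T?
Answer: 4200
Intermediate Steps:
F(T) = 2*T² (F(T) = (2*T)*T = 2*T²)
619 + (1181 - ((7 - 3)*(F(-3) + 2))*w(3)*B) = 619 + (1181 - ((7 - 3)*(2*(-3)² + 2))*3*(-10)) = 619 + (1181 - (4*(2*9 + 2))*3*(-10)) = 619 + (1181 - (4*(18 + 2))*3*(-10)) = 619 + (1181 - (4*20)*3*(-10)) = 619 + (1181 - 80*3*(-10)) = 619 + (1181 - 240*(-10)) = 619 + (1181 - 1*(-2400)) = 619 + (1181 + 2400) = 619 + 3581 = 4200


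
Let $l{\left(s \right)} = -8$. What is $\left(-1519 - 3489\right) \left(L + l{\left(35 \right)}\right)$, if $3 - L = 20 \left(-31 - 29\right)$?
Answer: $-5984560$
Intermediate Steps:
$L = 1203$ ($L = 3 - 20 \left(-31 - 29\right) = 3 - 20 \left(-60\right) = 3 - -1200 = 3 + 1200 = 1203$)
$\left(-1519 - 3489\right) \left(L + l{\left(35 \right)}\right) = \left(-1519 - 3489\right) \left(1203 - 8\right) = \left(-5008\right) 1195 = -5984560$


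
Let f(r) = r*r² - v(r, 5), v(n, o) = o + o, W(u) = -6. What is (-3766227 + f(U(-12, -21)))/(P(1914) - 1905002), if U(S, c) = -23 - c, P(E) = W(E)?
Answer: 538035/272144 ≈ 1.9770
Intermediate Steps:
P(E) = -6
v(n, o) = 2*o
f(r) = -10 + r³ (f(r) = r*r² - 2*5 = r³ - 1*10 = r³ - 10 = -10 + r³)
(-3766227 + f(U(-12, -21)))/(P(1914) - 1905002) = (-3766227 + (-10 + (-23 - 1*(-21))³))/(-6 - 1905002) = (-3766227 + (-10 + (-23 + 21)³))/(-1905008) = (-3766227 + (-10 + (-2)³))*(-1/1905008) = (-3766227 + (-10 - 8))*(-1/1905008) = (-3766227 - 18)*(-1/1905008) = -3766245*(-1/1905008) = 538035/272144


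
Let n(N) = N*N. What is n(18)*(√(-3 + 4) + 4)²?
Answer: 8100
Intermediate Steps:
n(N) = N²
n(18)*(√(-3 + 4) + 4)² = 18²*(√(-3 + 4) + 4)² = 324*(√1 + 4)² = 324*(1 + 4)² = 324*5² = 324*25 = 8100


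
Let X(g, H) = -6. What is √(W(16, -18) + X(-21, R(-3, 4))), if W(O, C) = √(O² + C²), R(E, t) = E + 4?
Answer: √(-6 + 2*√145) ≈ 4.2524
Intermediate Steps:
R(E, t) = 4 + E
W(O, C) = √(C² + O²)
√(W(16, -18) + X(-21, R(-3, 4))) = √(√((-18)² + 16²) - 6) = √(√(324 + 256) - 6) = √(√580 - 6) = √(2*√145 - 6) = √(-6 + 2*√145)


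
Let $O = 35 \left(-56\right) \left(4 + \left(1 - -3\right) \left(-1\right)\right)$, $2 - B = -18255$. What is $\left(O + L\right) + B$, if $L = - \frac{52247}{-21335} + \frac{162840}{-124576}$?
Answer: $\frac{356816307747}{19542860} \approx 18258.0$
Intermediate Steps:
$B = 18257$ ($B = 2 - -18255 = 2 + 18255 = 18257$)
$L = \frac{22312727}{19542860}$ ($L = \left(-52247\right) \left(- \frac{1}{21335}\right) + 162840 \left(- \frac{1}{124576}\right) = \frac{52247}{21335} - \frac{20355}{15572} = \frac{22312727}{19542860} \approx 1.1417$)
$O = 0$ ($O = - 1960 \left(4 + \left(1 + 3\right) \left(-1\right)\right) = - 1960 \left(4 + 4 \left(-1\right)\right) = - 1960 \left(4 - 4\right) = \left(-1960\right) 0 = 0$)
$\left(O + L\right) + B = \left(0 + \frac{22312727}{19542860}\right) + 18257 = \frac{22312727}{19542860} + 18257 = \frac{356816307747}{19542860}$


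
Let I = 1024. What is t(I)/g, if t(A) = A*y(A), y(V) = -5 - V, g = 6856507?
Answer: -150528/979501 ≈ -0.15368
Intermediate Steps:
t(A) = A*(-5 - A)
t(I)/g = -1*1024*(5 + 1024)/6856507 = -1*1024*1029*(1/6856507) = -1053696*1/6856507 = -150528/979501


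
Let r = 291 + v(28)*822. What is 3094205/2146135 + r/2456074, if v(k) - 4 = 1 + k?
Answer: 1531687406893/1054213274798 ≈ 1.4529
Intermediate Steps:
v(k) = 5 + k (v(k) = 4 + (1 + k) = 5 + k)
r = 27417 (r = 291 + (5 + 28)*822 = 291 + 33*822 = 291 + 27126 = 27417)
3094205/2146135 + r/2456074 = 3094205/2146135 + 27417/2456074 = 3094205*(1/2146135) + 27417*(1/2456074) = 618841/429227 + 27417/2456074 = 1531687406893/1054213274798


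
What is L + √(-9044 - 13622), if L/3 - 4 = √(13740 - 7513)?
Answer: 12 + 3*√6227 + I*√22666 ≈ 248.73 + 150.55*I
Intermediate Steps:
L = 12 + 3*√6227 (L = 12 + 3*√(13740 - 7513) = 12 + 3*√6227 ≈ 248.73)
L + √(-9044 - 13622) = (12 + 3*√6227) + √(-9044 - 13622) = (12 + 3*√6227) + √(-22666) = (12 + 3*√6227) + I*√22666 = 12 + 3*√6227 + I*√22666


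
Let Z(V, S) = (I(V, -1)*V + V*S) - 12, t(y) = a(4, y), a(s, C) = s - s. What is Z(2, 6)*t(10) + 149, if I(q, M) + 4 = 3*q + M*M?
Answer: 149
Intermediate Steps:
a(s, C) = 0
I(q, M) = -4 + M² + 3*q (I(q, M) = -4 + (3*q + M*M) = -4 + (3*q + M²) = -4 + (M² + 3*q) = -4 + M² + 3*q)
t(y) = 0
Z(V, S) = -12 + S*V + V*(-3 + 3*V) (Z(V, S) = ((-4 + (-1)² + 3*V)*V + V*S) - 12 = ((-4 + 1 + 3*V)*V + S*V) - 12 = ((-3 + 3*V)*V + S*V) - 12 = (V*(-3 + 3*V) + S*V) - 12 = (S*V + V*(-3 + 3*V)) - 12 = -12 + S*V + V*(-3 + 3*V))
Z(2, 6)*t(10) + 149 = (-12 + 6*2 + 3*2*(-1 + 2))*0 + 149 = (-12 + 12 + 3*2*1)*0 + 149 = (-12 + 12 + 6)*0 + 149 = 6*0 + 149 = 0 + 149 = 149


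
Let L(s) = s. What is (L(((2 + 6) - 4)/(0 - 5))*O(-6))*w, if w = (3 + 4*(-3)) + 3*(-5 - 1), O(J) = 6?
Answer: 648/5 ≈ 129.60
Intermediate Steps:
w = -27 (w = (3 - 12) + 3*(-6) = -9 - 18 = -27)
(L(((2 + 6) - 4)/(0 - 5))*O(-6))*w = ((((2 + 6) - 4)/(0 - 5))*6)*(-27) = (((8 - 4)/(-5))*6)*(-27) = ((4*(-⅕))*6)*(-27) = -⅘*6*(-27) = -24/5*(-27) = 648/5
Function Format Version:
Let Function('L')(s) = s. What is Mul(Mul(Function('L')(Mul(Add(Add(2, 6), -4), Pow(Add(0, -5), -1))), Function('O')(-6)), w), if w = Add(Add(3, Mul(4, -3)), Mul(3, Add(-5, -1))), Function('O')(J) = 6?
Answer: Rational(648, 5) ≈ 129.60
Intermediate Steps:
w = -27 (w = Add(Add(3, -12), Mul(3, -6)) = Add(-9, -18) = -27)
Mul(Mul(Function('L')(Mul(Add(Add(2, 6), -4), Pow(Add(0, -5), -1))), Function('O')(-6)), w) = Mul(Mul(Mul(Add(Add(2, 6), -4), Pow(Add(0, -5), -1)), 6), -27) = Mul(Mul(Mul(Add(8, -4), Pow(-5, -1)), 6), -27) = Mul(Mul(Mul(4, Rational(-1, 5)), 6), -27) = Mul(Mul(Rational(-4, 5), 6), -27) = Mul(Rational(-24, 5), -27) = Rational(648, 5)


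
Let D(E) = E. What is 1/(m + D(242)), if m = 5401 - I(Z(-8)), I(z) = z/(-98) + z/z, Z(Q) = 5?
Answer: 98/552921 ≈ 0.00017724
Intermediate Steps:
I(z) = 1 - z/98 (I(z) = z*(-1/98) + 1 = -z/98 + 1 = 1 - z/98)
m = 529205/98 (m = 5401 - (1 - 1/98*5) = 5401 - (1 - 5/98) = 5401 - 1*93/98 = 5401 - 93/98 = 529205/98 ≈ 5400.0)
1/(m + D(242)) = 1/(529205/98 + 242) = 1/(552921/98) = 98/552921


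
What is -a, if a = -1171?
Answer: 1171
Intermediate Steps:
-a = -1*(-1171) = 1171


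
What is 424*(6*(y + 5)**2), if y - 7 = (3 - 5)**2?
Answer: 651264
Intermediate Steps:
y = 11 (y = 7 + (3 - 5)**2 = 7 + (-2)**2 = 7 + 4 = 11)
424*(6*(y + 5)**2) = 424*(6*(11 + 5)**2) = 424*(6*16**2) = 424*(6*256) = 424*1536 = 651264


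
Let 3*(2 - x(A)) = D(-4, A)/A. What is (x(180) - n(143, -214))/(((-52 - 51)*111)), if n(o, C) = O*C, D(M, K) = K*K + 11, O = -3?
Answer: 378011/6173820 ≈ 0.061228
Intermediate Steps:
D(M, K) = 11 + K² (D(M, K) = K² + 11 = 11 + K²)
n(o, C) = -3*C
x(A) = 2 - (11 + A²)/(3*A)
(x(180) - n(143, -214))/(((-52 - 51)*111)) = ((2 - 11/3/180 - ⅓*180) - (-3)*(-214))/(((-52 - 51)*111)) = ((2 - 11/3*1/180 - 60) - 1*642)/((-103*111)) = ((2 - 11/540 - 60) - 642)/(-11433) = (-31331/540 - 642)*(-1/11433) = -378011/540*(-1/11433) = 378011/6173820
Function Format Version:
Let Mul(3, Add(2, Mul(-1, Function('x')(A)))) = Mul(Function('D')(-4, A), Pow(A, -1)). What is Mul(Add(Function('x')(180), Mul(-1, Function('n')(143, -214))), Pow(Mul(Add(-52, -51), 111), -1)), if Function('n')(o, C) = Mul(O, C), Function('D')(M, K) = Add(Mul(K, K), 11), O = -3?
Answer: Rational(378011, 6173820) ≈ 0.061228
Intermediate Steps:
Function('D')(M, K) = Add(11, Pow(K, 2)) (Function('D')(M, K) = Add(Pow(K, 2), 11) = Add(11, Pow(K, 2)))
Function('n')(o, C) = Mul(-3, C)
Function('x')(A) = Add(2, Mul(Rational(-1, 3), Pow(A, -1), Add(11, Pow(A, 2)))) (Function('x')(A) = Add(2, Mul(Rational(-1, 3), Mul(Add(11, Pow(A, 2)), Pow(A, -1)))) = Add(2, Mul(Rational(-1, 3), Mul(Pow(A, -1), Add(11, Pow(A, 2))))) = Add(2, Mul(Rational(-1, 3), Pow(A, -1), Add(11, Pow(A, 2)))))
Mul(Add(Function('x')(180), Mul(-1, Function('n')(143, -214))), Pow(Mul(Add(-52, -51), 111), -1)) = Mul(Add(Add(2, Mul(Rational(-11, 3), Pow(180, -1)), Mul(Rational(-1, 3), 180)), Mul(-1, Mul(-3, -214))), Pow(Mul(Add(-52, -51), 111), -1)) = Mul(Add(Add(2, Mul(Rational(-11, 3), Rational(1, 180)), -60), Mul(-1, 642)), Pow(Mul(-103, 111), -1)) = Mul(Add(Add(2, Rational(-11, 540), -60), -642), Pow(-11433, -1)) = Mul(Add(Rational(-31331, 540), -642), Rational(-1, 11433)) = Mul(Rational(-378011, 540), Rational(-1, 11433)) = Rational(378011, 6173820)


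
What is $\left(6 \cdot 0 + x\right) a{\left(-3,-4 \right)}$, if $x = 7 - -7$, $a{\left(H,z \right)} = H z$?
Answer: $168$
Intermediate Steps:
$x = 14$ ($x = 7 + 7 = 14$)
$\left(6 \cdot 0 + x\right) a{\left(-3,-4 \right)} = \left(6 \cdot 0 + 14\right) \left(\left(-3\right) \left(-4\right)\right) = \left(0 + 14\right) 12 = 14 \cdot 12 = 168$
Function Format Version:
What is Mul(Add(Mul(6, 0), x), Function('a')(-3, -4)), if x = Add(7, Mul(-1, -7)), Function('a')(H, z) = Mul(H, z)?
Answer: 168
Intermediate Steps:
x = 14 (x = Add(7, 7) = 14)
Mul(Add(Mul(6, 0), x), Function('a')(-3, -4)) = Mul(Add(Mul(6, 0), 14), Mul(-3, -4)) = Mul(Add(0, 14), 12) = Mul(14, 12) = 168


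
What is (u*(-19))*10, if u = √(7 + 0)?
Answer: -190*√7 ≈ -502.69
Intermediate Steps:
u = √7 ≈ 2.6458
(u*(-19))*10 = (√7*(-19))*10 = -19*√7*10 = -190*√7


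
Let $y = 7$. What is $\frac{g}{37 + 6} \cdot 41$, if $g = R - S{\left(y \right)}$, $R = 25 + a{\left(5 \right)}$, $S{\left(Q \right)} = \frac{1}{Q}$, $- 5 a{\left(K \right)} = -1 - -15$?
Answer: $\frac{31652}{1505} \approx 21.031$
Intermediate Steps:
$a{\left(K \right)} = - \frac{14}{5}$ ($a{\left(K \right)} = - \frac{-1 - -15}{5} = - \frac{-1 + 15}{5} = \left(- \frac{1}{5}\right) 14 = - \frac{14}{5}$)
$R = \frac{111}{5}$ ($R = 25 - \frac{14}{5} = \frac{111}{5} \approx 22.2$)
$g = \frac{772}{35}$ ($g = \frac{111}{5} - \frac{1}{7} = \frac{772}{35} \approx 22.057$)
$\frac{g}{37 + 6} \cdot 41 = \frac{1}{37 + 6} \cdot \frac{772}{35} \cdot 41 = \frac{1}{43} \cdot \frac{772}{35} \cdot 41 = \frac{772}{1505} \cdot 41 = \frac{31652}{1505}$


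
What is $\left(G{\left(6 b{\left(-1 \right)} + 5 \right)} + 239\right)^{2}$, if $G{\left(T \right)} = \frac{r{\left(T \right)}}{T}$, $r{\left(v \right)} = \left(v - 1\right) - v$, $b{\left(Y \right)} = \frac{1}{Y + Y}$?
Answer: $\frac{227529}{4} \approx 56882.0$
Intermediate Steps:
$b{\left(Y \right)} = \frac{1}{2 Y}$
$r{\left(v \right)} = -1$ ($r{\left(v \right)} = \left(-1 + v\right) - v = -1$)
$G{\left(T \right)} = - \frac{1}{T}$
$\left(G{\left(6 b{\left(-1 \right)} + 5 \right)} + 239\right)^{2} = \left(- \frac{1}{6 \frac{1}{2 \left(-1\right)} + 5} + 239\right)^{2} = \left(- \frac{1}{6 \cdot \frac{1}{2} \left(-1\right) + 5} + 239\right)^{2} = \left(- \frac{1}{6 \left(- \frac{1}{2}\right) + 5} + 239\right)^{2} = \left(- \frac{1}{-3 + 5} + 239\right)^{2} = \left(- \frac{1}{2} + 239\right)^{2} = \left(\frac{477}{2}\right)^{2} = \frac{227529}{4}$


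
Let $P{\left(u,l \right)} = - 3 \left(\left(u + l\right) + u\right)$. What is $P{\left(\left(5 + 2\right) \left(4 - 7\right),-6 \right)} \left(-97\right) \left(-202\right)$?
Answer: $2821536$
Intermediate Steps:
$P{\left(u,l \right)} = - 6 u - 3 l$ ($P{\left(u,l \right)} = - 3 \left(\left(l + u\right) + u\right) = - 3 \left(l + 2 u\right) = - 6 u - 3 l$)
$P{\left(\left(5 + 2\right) \left(4 - 7\right),-6 \right)} \left(-97\right) \left(-202\right) = \left(- 6 \left(5 + 2\right) \left(4 - 7\right) - -18\right) \left(-97\right) \left(-202\right) = \left(- 6 \cdot 7 \left(-3\right) + 18\right) \left(-97\right) \left(-202\right) = \left(\left(-6\right) \left(-21\right) + 18\right) \left(-97\right) \left(-202\right) = \left(126 + 18\right) \left(-97\right) \left(-202\right) = 144 \left(-97\right) \left(-202\right) = \left(-13968\right) \left(-202\right) = 2821536$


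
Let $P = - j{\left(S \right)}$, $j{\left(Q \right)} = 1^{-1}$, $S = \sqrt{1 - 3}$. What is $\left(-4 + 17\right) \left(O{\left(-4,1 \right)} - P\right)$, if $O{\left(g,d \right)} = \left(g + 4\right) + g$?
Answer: $-39$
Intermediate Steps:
$O{\left(g,d \right)} = 4 + 2 g$ ($O{\left(g,d \right)} = \left(4 + g\right) + g = 4 + 2 g$)
$S = i \sqrt{2}$ ($S = \sqrt{-2} = i \sqrt{2} \approx 1.4142 i$)
$j{\left(Q \right)} = 1$
$P = -1$ ($P = \left(-1\right) 1 = -1$)
$\left(-4 + 17\right) \left(O{\left(-4,1 \right)} - P\right) = \left(-4 + 17\right) \left(\left(4 + 2 \left(-4\right)\right) - -1\right) = 13 \left(\left(4 - 8\right) + 1\right) = 13 \left(-4 + 1\right) = 13 \left(-3\right) = -39$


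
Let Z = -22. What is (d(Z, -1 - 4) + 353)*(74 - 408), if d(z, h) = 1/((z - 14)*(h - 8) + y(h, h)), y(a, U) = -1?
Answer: -55060568/467 ≈ -1.1790e+5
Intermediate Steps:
d(z, h) = 1/(-1 + (-14 + z)*(-8 + h)) (d(z, h) = 1/((z - 14)*(h - 8) - 1) = 1/((-14 + z)*(-8 + h) - 1) = 1/(-1 + (-14 + z)*(-8 + h)))
(d(Z, -1 - 4) + 353)*(74 - 408) = (1/(111 - 14*(-1 - 4) - 8*(-22) + (-1 - 4)*(-22)) + 353)*(74 - 408) = (1/(111 - 14*(-5) + 176 - 5*(-22)) + 353)*(-334) = (1/(111 + 70 + 176 + 110) + 353)*(-334) = (1/467 + 353)*(-334) = (164852/467)*(-334) = -55060568/467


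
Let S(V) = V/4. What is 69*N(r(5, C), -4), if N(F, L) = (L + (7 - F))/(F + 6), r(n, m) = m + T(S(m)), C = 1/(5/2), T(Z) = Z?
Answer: 345/13 ≈ 26.538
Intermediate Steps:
S(V) = V/4 (S(V) = V*(¼) = V/4)
C = ⅖ (C = 1/(5*(½)) = 1/(5/2) = ⅖ ≈ 0.40000)
r(n, m) = 5*m/4 (r(n, m) = m + m/4 = 5*m/4)
N(F, L) = (7 + L - F)/(6 + F)
69*N(r(5, C), -4) = 69*((7 - 4 - 5*2/(4*5))/(6 + (5/4)*(⅖))) = 69*((7 - 4 - 1*½)/(6 + ½)) = 69*((7 - 4 - ½)/(13/2)) = 69*((2/13)*(5/2)) = 69*(5/13) = 345/13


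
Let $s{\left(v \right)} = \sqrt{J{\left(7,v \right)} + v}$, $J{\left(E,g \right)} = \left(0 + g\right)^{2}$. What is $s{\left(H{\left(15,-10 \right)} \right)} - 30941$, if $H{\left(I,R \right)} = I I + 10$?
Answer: $-30941 + 2 \sqrt{13865} \approx -30706.0$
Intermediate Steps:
$H{\left(I,R \right)} = 10 + I^{2}$ ($H{\left(I,R \right)} = I^{2} + 10 = 10 + I^{2}$)
$J{\left(E,g \right)} = g^{2}$
$s{\left(v \right)} = \sqrt{v + v^{2}}$ ($s{\left(v \right)} = \sqrt{v^{2} + v} = \sqrt{v + v^{2}}$)
$s{\left(H{\left(15,-10 \right)} \right)} - 30941 = \sqrt{\left(10 + 15^{2}\right) \left(1 + \left(10 + 15^{2}\right)\right)} - 30941 = \sqrt{\left(10 + 225\right) \left(1 + \left(10 + 225\right)\right)} - 30941 = \sqrt{235 \left(1 + 235\right)} - 30941 = \sqrt{235 \cdot 236} - 30941 = \sqrt{55460} - 30941 = 2 \sqrt{13865} - 30941 = -30941 + 2 \sqrt{13865}$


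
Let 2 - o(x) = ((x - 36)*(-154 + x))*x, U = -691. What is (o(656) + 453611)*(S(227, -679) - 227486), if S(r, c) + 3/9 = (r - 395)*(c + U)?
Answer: -544678910789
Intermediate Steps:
S(r, c) = -⅓ + (-691 + c)*(-395 + r) (S(r, c) = -⅓ + (r - 395)*(c - 691) = -⅓ + (-395 + r)*(-691 + c) = -⅓ + (-691 + c)*(-395 + r))
o(x) = 2 - x*(-154 + x)*(-36 + x) (o(x) = 2 - (x - 36)*(-154 + x)*x = 2 - (-36 + x)*(-154 + x)*x = 2 - (-154 + x)*(-36 + x)*x = 2 - x*(-154 + x)*(-36 + x))
(o(656) + 453611)*(S(227, -679) - 227486) = ((2 - 1*656³ - 5544*656 + 190*656²) + 453611)*((818834/3 - 691*227 - 395*(-679) - 679*227) - 227486) = ((2 - 1*282300416 - 3636864 + 190*430336) + 453611)*((818834/3 - 156857 + 268205 - 154133) - 227486) = ((2 - 282300416 - 3636864 + 81763840) + 453611)*(690479/3 - 227486) = (-204173438 + 453611)*(8021/3) = -203719827*8021/3 = -544678910789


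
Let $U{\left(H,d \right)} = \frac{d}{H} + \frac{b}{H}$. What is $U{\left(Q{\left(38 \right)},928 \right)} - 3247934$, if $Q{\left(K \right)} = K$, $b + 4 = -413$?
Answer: $- \frac{123420981}{38} \approx -3.2479 \cdot 10^{6}$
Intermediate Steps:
$b = -417$ ($b = -4 - 413 = -417$)
$U{\left(H,d \right)} = - \frac{417}{H} + \frac{d}{H}$ ($U{\left(H,d \right)} = \frac{d}{H} - \frac{417}{H} = - \frac{417}{H} + \frac{d}{H}$)
$U{\left(Q{\left(38 \right)},928 \right)} - 3247934 = \frac{-417 + 928}{38} - 3247934 = \frac{1}{38} \cdot 511 - 3247934 = \frac{511}{38} - 3247934 = - \frac{123420981}{38}$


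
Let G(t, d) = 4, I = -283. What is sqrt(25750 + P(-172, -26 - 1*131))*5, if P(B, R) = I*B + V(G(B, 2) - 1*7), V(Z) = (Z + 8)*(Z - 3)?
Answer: 10*sqrt(18599) ≈ 1363.8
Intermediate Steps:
V(Z) = (-3 + Z)*(8 + Z) (V(Z) = (8 + Z)*(-3 + Z) = (-3 + Z)*(8 + Z))
P(B, R) = -30 - 283*B (P(B, R) = -283*B + (-24 + (4 - 1*7)**2 + 5*(4 - 1*7)) = -283*B + (-24 + (4 - 7)**2 + 5*(4 - 7)) = -283*B + (-24 + (-3)**2 + 5*(-3)) = -283*B + (-24 + 9 - 15) = -283*B - 30 = -30 - 283*B)
sqrt(25750 + P(-172, -26 - 1*131))*5 = sqrt(25750 + (-30 - 283*(-172)))*5 = sqrt(25750 + (-30 + 48676))*5 = sqrt(25750 + 48646)*5 = sqrt(74396)*5 = (2*sqrt(18599))*5 = 10*sqrt(18599)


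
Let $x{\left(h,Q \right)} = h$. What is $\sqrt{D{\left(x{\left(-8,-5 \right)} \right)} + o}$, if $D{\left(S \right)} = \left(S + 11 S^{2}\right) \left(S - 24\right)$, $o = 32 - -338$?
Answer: $i \sqrt{21902} \approx 147.99 i$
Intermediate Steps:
$o = 370$ ($o = 32 + 338 = 370$)
$D{\left(S \right)} = \left(-24 + S\right) \left(S + 11 S^{2}\right)$ ($D{\left(S \right)} = \left(S + 11 S^{2}\right) \left(-24 + S\right) = \left(-24 + S\right) \left(S + 11 S^{2}\right)$)
$\sqrt{D{\left(x{\left(-8,-5 \right)} \right)} + o} = \sqrt{- 8 \left(-24 - -2104 + 11 \left(-8\right)^{2}\right) + 370} = \sqrt{- 8 \left(-24 + 2104 + 11 \cdot 64\right) + 370} = \sqrt{- 8 \left(-24 + 2104 + 704\right) + 370} = \sqrt{\left(-8\right) 2784 + 370} = \sqrt{-22272 + 370} = \sqrt{-21902} = i \sqrt{21902}$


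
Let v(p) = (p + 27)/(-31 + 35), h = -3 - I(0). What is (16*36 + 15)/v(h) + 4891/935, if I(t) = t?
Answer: 193977/1870 ≈ 103.73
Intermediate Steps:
h = -3 (h = -3 - 1*0 = -3 + 0 = -3)
v(p) = 27/4 + p/4 (v(p) = (27 + p)/4 = (27 + p)*(¼) = 27/4 + p/4)
(16*36 + 15)/v(h) + 4891/935 = (16*36 + 15)/(27/4 + (¼)*(-3)) + 4891/935 = (576 + 15)/(27/4 - ¾) + 4891*(1/935) = 591/6 + 4891/935 = 591*(⅙) + 4891/935 = 197/2 + 4891/935 = 193977/1870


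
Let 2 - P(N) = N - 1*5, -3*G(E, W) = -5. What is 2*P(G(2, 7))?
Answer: 32/3 ≈ 10.667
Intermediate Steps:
G(E, W) = 5/3 (G(E, W) = -⅓*(-5) = 5/3)
P(N) = 7 - N (P(N) = 2 - (N - 1*5) = 2 - (N - 5) = 2 - (-5 + N) = 2 + (5 - N) = 7 - N)
2*P(G(2, 7)) = 2*(7 - 1*5/3) = 2*(7 - 5/3) = 2*(16/3) = 32/3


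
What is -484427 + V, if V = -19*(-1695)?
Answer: -452222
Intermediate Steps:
V = 32205
-484427 + V = -484427 + 32205 = -452222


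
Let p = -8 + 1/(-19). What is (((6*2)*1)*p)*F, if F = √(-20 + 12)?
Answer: -3672*I*√2/19 ≈ -273.32*I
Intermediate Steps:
F = 2*I*√2 (F = √(-8) = 2*I*√2 ≈ 2.8284*I)
p = -153/19 (p = -8 - 1/19 = -153/19 ≈ -8.0526)
(((6*2)*1)*p)*F = (((6*2)*1)*(-153/19))*(2*I*√2) = ((12*1)*(-153/19))*(2*I*√2) = (12*(-153/19))*(2*I*√2) = -3672*I*√2/19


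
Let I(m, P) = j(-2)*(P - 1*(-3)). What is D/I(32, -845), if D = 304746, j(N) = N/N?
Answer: -152373/421 ≈ -361.93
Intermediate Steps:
j(N) = 1
I(m, P) = 3 + P (I(m, P) = 1*(P - 1*(-3)) = 1*(P + 3) = 1*(3 + P) = 3 + P)
D/I(32, -845) = 304746/(3 - 845) = 304746/(-842) = 304746*(-1/842) = -152373/421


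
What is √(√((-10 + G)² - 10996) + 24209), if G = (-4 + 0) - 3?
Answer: √(24209 + I*√10707) ≈ 155.59 + 0.3325*I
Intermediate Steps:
G = -7 (G = -4 - 3 = -7)
√(√((-10 + G)² - 10996) + 24209) = √(√((-10 - 7)² - 10996) + 24209) = √(√((-17)² - 10996) + 24209) = √(√(289 - 10996) + 24209) = √(√(-10707) + 24209) = √(I*√10707 + 24209) = √(24209 + I*√10707)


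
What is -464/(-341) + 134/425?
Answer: 242894/144925 ≈ 1.6760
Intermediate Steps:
-464/(-341) + 134/425 = -464*(-1/341) + 134*(1/425) = 464/341 + 134/425 = 242894/144925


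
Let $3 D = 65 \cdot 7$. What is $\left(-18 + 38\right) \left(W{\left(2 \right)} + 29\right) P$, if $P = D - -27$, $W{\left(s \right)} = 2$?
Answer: $\frac{332320}{3} \approx 1.1077 \cdot 10^{5}$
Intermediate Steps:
$D = \frac{455}{3}$ ($D = \frac{65 \cdot 7}{3} = \frac{1}{3} \cdot 455 = \frac{455}{3} \approx 151.67$)
$P = \frac{536}{3}$ ($P = \frac{455}{3} - -27 = \frac{455}{3} + 27 = \frac{536}{3} \approx 178.67$)
$\left(-18 + 38\right) \left(W{\left(2 \right)} + 29\right) P = \left(-18 + 38\right) \left(2 + 29\right) \frac{536}{3} = 20 \cdot 31 \cdot \frac{536}{3} = 620 \cdot \frac{536}{3} = \frac{332320}{3}$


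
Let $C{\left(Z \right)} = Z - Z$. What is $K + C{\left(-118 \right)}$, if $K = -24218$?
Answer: $-24218$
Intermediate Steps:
$C{\left(Z \right)} = 0$
$K + C{\left(-118 \right)} = -24218 + 0 = -24218$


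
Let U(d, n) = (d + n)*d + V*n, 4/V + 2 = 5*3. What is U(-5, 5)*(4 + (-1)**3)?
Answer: 60/13 ≈ 4.6154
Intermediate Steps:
V = 4/13 (V = 4/(-2 + 5*3) = 4/(-2 + 15) = 4/13 ≈ 0.30769)
U(d, n) = 4*n/13 + d*(d + n) (U(d, n) = (d + n)*d + 4*n/13 = d*(d + n) + 4*n/13 = 4*n/13 + d*(d + n))
U(-5, 5)*(4 + (-1)**3) = ((-5)**2 + (4/13)*5 - 5*5)*(4 + (-1)**3) = (25 + 20/13 - 25)*(4 - 1) = (20/13)*3 = 60/13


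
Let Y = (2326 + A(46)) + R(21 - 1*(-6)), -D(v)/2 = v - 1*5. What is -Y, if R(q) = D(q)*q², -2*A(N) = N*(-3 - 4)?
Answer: 29589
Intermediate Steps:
A(N) = 7*N/2 (A(N) = -N*(-3 - 4)/2 = -N*(-7)/2 = -(-7)*N/2 = 7*N/2)
D(v) = 10 - 2*v (D(v) = -2*(v - 1*5) = -2*(v - 5) = -2*(-5 + v) = 10 - 2*v)
R(q) = q²*(10 - 2*q) (R(q) = (10 - 2*q)*q² = q²*(10 - 2*q))
Y = -29589 (Y = (2326 + (7/2)*46) + 2*(21 - 1*(-6))²*(5 - (21 - 1*(-6))) = (2326 + 161) + 2*(21 + 6)²*(5 - (21 + 6)) = 2487 + 2*27²*(5 - 1*27) = 2487 + 2*729*(5 - 27) = 2487 + 2*729*(-22) = 2487 - 32076 = -29589)
-Y = -1*(-29589) = 29589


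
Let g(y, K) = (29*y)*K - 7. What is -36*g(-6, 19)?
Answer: 119268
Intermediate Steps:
g(y, K) = -7 + 29*K*y (g(y, K) = 29*K*y - 7 = -7 + 29*K*y)
-36*g(-6, 19) = -36*(-7 + 29*19*(-6)) = -36*(-7 - 3306) = -36*(-3313) = 119268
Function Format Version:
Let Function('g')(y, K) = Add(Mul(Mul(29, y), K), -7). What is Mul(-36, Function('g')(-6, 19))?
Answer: 119268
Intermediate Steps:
Function('g')(y, K) = Add(-7, Mul(29, K, y)) (Function('g')(y, K) = Add(Mul(29, K, y), -7) = Add(-7, Mul(29, K, y)))
Mul(-36, Function('g')(-6, 19)) = Mul(-36, Add(-7, Mul(29, 19, -6))) = Mul(-36, Add(-7, -3306)) = Mul(-36, -3313) = 119268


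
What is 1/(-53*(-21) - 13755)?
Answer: -1/12642 ≈ -7.9101e-5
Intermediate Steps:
1/(-53*(-21) - 13755) = 1/(1113 - 13755) = 1/(-12642) = -1/12642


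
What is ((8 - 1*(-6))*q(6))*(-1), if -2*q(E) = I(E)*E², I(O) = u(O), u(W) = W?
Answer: 1512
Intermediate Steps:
I(O) = O
q(E) = -E³/2 (q(E) = -E*E²/2 = -E³/2)
((8 - 1*(-6))*q(6))*(-1) = ((8 - 1*(-6))*(-½*6³))*(-1) = ((8 + 6)*(-½*216))*(-1) = (14*(-108))*(-1) = -1512*(-1) = 1512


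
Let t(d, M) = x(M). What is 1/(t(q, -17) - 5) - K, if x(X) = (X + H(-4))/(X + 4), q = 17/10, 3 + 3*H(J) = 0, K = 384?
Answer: -18061/47 ≈ -384.28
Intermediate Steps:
H(J) = -1 (H(J) = -1 + (1/3)*0 = -1 + 0 = -1)
q = 17/10 (q = 17*(1/10) = 17/10 ≈ 1.7000)
x(X) = (-1 + X)/(4 + X) (x(X) = (X - 1)/(X + 4) = (-1 + X)/(4 + X))
t(d, M) = (-1 + M)/(4 + M)
1/(t(q, -17) - 5) - K = 1/((-1 - 17)/(4 - 17) - 5) - 1*384 = 1/(-18/(-13) - 5) - 384 = 1/(-1/13*(-18) - 5) - 384 = 1/(18/13 - 5) - 384 = 1/(-47/13) - 384 = -13/47 - 384 = -18061/47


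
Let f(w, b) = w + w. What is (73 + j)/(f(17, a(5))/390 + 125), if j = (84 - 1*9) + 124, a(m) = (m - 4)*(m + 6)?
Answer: 6630/3049 ≈ 2.1745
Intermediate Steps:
a(m) = (-4 + m)*(6 + m)
j = 199 (j = (84 - 9) + 124 = 75 + 124 = 199)
f(w, b) = 2*w
(73 + j)/(f(17, a(5))/390 + 125) = (73 + 199)/((2*17)/390 + 125) = 272/(34*(1/390) + 125) = 272/(17/195 + 125) = 272/(24392/195) = 272*(195/24392) = 6630/3049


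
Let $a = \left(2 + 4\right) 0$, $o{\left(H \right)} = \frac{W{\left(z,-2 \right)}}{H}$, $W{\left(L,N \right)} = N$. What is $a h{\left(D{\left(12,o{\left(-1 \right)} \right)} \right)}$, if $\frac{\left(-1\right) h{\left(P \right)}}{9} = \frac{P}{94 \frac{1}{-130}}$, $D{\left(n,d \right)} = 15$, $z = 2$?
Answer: $0$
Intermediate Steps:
$o{\left(H \right)} = - \frac{2}{H}$
$h{\left(P \right)} = \frac{585 P}{47}$ ($h{\left(P \right)} = - 9 \frac{P}{94 \frac{1}{-130}} = - 9 \frac{P}{94 \left(- \frac{1}{130}\right)} = - 9 \frac{P}{- \frac{47}{65}} = - 9 P \left(- \frac{65}{47}\right) = - 9 \left(- \frac{65 P}{47}\right) = \frac{585 P}{47}$)
$a = 0$ ($a = 6 \cdot 0 = 0$)
$a h{\left(D{\left(12,o{\left(-1 \right)} \right)} \right)} = 0 \cdot \frac{585}{47} \cdot 15 = 0 \cdot \frac{8775}{47} = 0$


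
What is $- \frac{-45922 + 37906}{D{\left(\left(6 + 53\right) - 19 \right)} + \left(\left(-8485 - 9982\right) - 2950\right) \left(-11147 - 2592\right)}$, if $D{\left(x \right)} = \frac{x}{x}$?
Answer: $\frac{2004}{73562041} \approx 2.7242 \cdot 10^{-5}$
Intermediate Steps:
$D{\left(x \right)} = 1$
$- \frac{-45922 + 37906}{D{\left(\left(6 + 53\right) - 19 \right)} + \left(\left(-8485 - 9982\right) - 2950\right) \left(-11147 - 2592\right)} = - \frac{-45922 + 37906}{1 + \left(\left(-8485 - 9982\right) - 2950\right) \left(-11147 - 2592\right)} = - \frac{-8016}{1 + \left(-18467 - 2950\right) \left(-13739\right)} = - \frac{-8016}{1 - -294248163} = - \frac{-8016}{1 + 294248163} = - \frac{-8016}{294248164} = \left(-1\right) \left(- \frac{2004}{73562041}\right) = \frac{2004}{73562041}$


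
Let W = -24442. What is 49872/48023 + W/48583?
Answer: 1249153210/2333101409 ≈ 0.53540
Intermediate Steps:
49872/48023 + W/48583 = 49872/48023 - 24442/48583 = 1249153210/2333101409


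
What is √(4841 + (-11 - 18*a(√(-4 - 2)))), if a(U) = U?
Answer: √(4830 - 18*I*√6) ≈ 69.499 - 0.3172*I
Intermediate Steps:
√(4841 + (-11 - 18*a(√(-4 - 2)))) = √(4841 + (-11 - 18*√(-4 - 2))) = √(4841 + (-11 - 18*I*√6)) = √(4830 - 18*I*√6)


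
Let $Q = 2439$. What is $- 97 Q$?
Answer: $-236583$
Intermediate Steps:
$- 97 Q = \left(-97\right) 2439 = -236583$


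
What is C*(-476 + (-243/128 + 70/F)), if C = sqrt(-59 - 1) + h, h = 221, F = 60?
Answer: -40457365/384 - 183065*I*sqrt(15)/192 ≈ -1.0536e+5 - 3692.8*I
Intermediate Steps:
C = 221 + 2*I*sqrt(15) (C = sqrt(-59 - 1) + 221 = sqrt(-60) + 221 = 2*I*sqrt(15) + 221 = 221 + 2*I*sqrt(15) ≈ 221.0 + 7.746*I)
C*(-476 + (-243/128 + 70/F)) = (221 + 2*I*sqrt(15))*(-476 + (-243/128 + 70/60)) = (221 + 2*I*sqrt(15))*(-476 + (-243*1/128 + 70*(1/60))) = (221 + 2*I*sqrt(15))*(-476 + (-243/128 + 7/6)) = (221 + 2*I*sqrt(15))*(-476 - 281/384) = (221 + 2*I*sqrt(15))*(-183065/384) = -40457365/384 - 183065*I*sqrt(15)/192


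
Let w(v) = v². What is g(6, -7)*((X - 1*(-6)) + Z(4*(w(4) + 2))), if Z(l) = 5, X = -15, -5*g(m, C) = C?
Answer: -28/5 ≈ -5.6000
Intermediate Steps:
g(m, C) = -C/5
g(6, -7)*((X - 1*(-6)) + Z(4*(w(4) + 2))) = (-⅕*(-7))*((-15 - 1*(-6)) + 5) = 7*((-15 + 6) + 5)/5 = 7*(-9 + 5)/5 = (7/5)*(-4) = -28/5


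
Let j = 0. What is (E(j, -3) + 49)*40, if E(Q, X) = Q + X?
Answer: 1840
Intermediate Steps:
(E(j, -3) + 49)*40 = ((0 - 3) + 49)*40 = (-3 + 49)*40 = 46*40 = 1840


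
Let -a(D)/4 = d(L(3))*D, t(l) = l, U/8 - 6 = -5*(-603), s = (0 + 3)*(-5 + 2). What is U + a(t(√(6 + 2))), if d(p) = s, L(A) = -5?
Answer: 24168 + 72*√2 ≈ 24270.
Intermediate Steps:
s = -9 (s = 3*(-3) = -9)
d(p) = -9
U = 24168 (U = 48 + 8*(-5*(-603)) = 48 + 8*3015 = 48 + 24120 = 24168)
a(D) = 36*D (a(D) = -(-36)*D = 36*D)
U + a(t(√(6 + 2))) = 24168 + 36*√(6 + 2) = 24168 + 36*√8 = 24168 + 36*(2*√2) = 24168 + 72*√2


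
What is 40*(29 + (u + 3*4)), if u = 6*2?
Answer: 2120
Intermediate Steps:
u = 12
40*(29 + (u + 3*4)) = 40*(29 + (12 + 3*4)) = 40*(29 + (12 + 12)) = 40*(29 + 24) = 40*53 = 2120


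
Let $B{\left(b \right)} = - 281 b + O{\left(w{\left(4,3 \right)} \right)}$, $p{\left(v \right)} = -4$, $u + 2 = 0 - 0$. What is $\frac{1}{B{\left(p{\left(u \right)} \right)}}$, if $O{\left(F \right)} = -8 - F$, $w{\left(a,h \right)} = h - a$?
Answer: $\frac{1}{1117} \approx 0.00089526$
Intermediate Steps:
$u = -2$ ($u = -2 + \left(0 - 0\right) = -2 + \left(0 + 0\right) = -2 + 0 = -2$)
$B{\left(b \right)} = -7 - 281 b$ ($B{\left(b \right)} = - 281 b - \left(11 - 4\right) = - 281 b - 7 = -7 - 281 b$)
$\frac{1}{B{\left(p{\left(u \right)} \right)}} = \frac{1}{-7 - -1124} = \frac{1}{-7 + 1124} = \frac{1}{1117}$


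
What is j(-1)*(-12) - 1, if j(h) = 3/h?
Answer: 35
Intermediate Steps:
j(-1)*(-12) - 1 = (3/(-1))*(-12) - 1 = (3*(-1))*(-12) - 1 = -3*(-12) - 1 = 36 - 1 = 35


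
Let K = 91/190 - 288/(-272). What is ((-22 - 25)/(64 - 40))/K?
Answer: -75905/59604 ≈ -1.2735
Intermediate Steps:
K = 4967/3230 (K = 91*(1/190) - 288*(-1/272) = 91/190 + 18/17 = 4967/3230 ≈ 1.5378)
((-22 - 25)/(64 - 40))/K = ((-22 - 25)/(64 - 40))/(4967/3230) = 3230*(-47/24)/4967 = 3230*(-47*1/24)/4967 = (3230/4967)*(-47/24) = -75905/59604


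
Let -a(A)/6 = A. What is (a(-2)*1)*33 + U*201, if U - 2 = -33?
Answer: -5835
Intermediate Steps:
U = -31 (U = 2 - 33 = -31)
a(A) = -6*A
(a(-2)*1)*33 + U*201 = (-6*(-2)*1)*33 - 31*201 = (12*1)*33 - 6231 = 12*33 - 6231 = 396 - 6231 = -5835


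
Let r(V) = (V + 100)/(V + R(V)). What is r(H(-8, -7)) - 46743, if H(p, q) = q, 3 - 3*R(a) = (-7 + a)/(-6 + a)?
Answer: -374061/8 ≈ -46758.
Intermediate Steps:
R(a) = 1 - (-7 + a)/(3*(-6 + a))
r(V) = (100 + V)/(V + (-11 + 2*V)/(3*(-6 + V))) (r(V) = (V + 100)/(V + (-11 + 2*V)/(3*(-6 + V))) = (100 + V)/(V + (-11 + 2*V)/(3*(-6 + V))))
r(H(-8, -7)) - 46743 = 3*(-6 - 7)*(100 - 7)/(-11 + 2*(-7) + 3*(-7)*(-6 - 7)) - 46743 = 3*(-13)*93/(-11 - 14 + 3*(-7)*(-13)) - 46743 = 3*(-13)*93/(-11 - 14 + 273) - 46743 = 3*(-13)*93/248 - 46743 = 3*(1/248)*(-13)*93 - 46743 = -117/8 - 46743 = -374061/8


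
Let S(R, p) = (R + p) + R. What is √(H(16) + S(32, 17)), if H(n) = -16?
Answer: √65 ≈ 8.0623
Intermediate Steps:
S(R, p) = p + 2*R
√(H(16) + S(32, 17)) = √(-16 + (17 + 2*32)) = √(-16 + (17 + 64)) = √(-16 + 81) = √65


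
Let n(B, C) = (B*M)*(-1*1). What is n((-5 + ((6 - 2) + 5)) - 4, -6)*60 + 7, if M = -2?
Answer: 7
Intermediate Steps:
n(B, C) = 2*B (n(B, C) = (B*(-2))*(-1*1) = -2*B*(-1) = 2*B)
n((-5 + ((6 - 2) + 5)) - 4, -6)*60 + 7 = (2*((-5 + ((6 - 2) + 5)) - 4))*60 + 7 = (2*((-5 + (4 + 5)) - 4))*60 + 7 = (2*((-5 + 9) - 4))*60 + 7 = (2*(4 - 4))*60 + 7 = (2*0)*60 + 7 = 0*60 + 7 = 0 + 7 = 7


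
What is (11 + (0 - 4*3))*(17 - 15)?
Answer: -2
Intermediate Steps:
(11 + (0 - 4*3))*(17 - 15) = (11 + (0 - 12))*2 = (11 - 12)*2 = -1*2 = -2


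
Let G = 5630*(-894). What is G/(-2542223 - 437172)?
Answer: 1006644/595879 ≈ 1.6893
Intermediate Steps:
G = -5033220
G/(-2542223 - 437172) = -5033220/(-2542223 - 437172) = -5033220/(-2979395) = -5033220*(-1/2979395) = 1006644/595879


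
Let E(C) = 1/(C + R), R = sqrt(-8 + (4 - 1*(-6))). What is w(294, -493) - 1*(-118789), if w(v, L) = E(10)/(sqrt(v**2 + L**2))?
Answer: 118789 - sqrt(658970)/32289530 + sqrt(329485)/3228953 ≈ 1.1879e+5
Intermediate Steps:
R = sqrt(2) (R = sqrt(-8 + (4 + 6)) = sqrt(-8 + 10) = sqrt(2) ≈ 1.4142)
E(C) = 1/(C + sqrt(2))
w(v, L) = 1/((10 + sqrt(2))*sqrt(L**2 + v**2)) (w(v, L) = 1/((10 + sqrt(2))*(sqrt(v**2 + L**2))) = 1/((10 + sqrt(2))*(sqrt(L**2 + v**2))) = 1/((10 + sqrt(2))*sqrt(L**2 + v**2)))
w(294, -493) - 1*(-118789) = 1/((10 + sqrt(2))*sqrt((-493)**2 + 294**2)) - 1*(-118789) = 1/((10 + sqrt(2))*sqrt(243049 + 86436)) + 118789 = 1/((10 + sqrt(2))*sqrt(329485)) + 118789 = (sqrt(329485)/329485)/(10 + sqrt(2)) + 118789 = sqrt(329485)/(329485*(10 + sqrt(2))) + 118789 = 118789 + sqrt(329485)/(329485*(10 + sqrt(2)))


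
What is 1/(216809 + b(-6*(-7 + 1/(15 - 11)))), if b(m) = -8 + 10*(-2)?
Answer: 1/216781 ≈ 4.6129e-6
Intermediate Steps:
b(m) = -28 (b(m) = -8 - 20 = -28)
1/(216809 + b(-6*(-7 + 1/(15 - 11)))) = 1/(216809 - 28) = 1/216781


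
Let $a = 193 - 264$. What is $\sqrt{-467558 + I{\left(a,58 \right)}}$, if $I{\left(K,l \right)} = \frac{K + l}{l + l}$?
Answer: $\frac{i \sqrt{1572865489}}{58} \approx 683.78 i$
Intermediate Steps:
$a = -71$ ($a = 193 - 264 = -71$)
$I{\left(K,l \right)} = \frac{K + l}{2 l}$
$\sqrt{-467558 + I{\left(a,58 \right)}} = \sqrt{-467558 + \frac{-71 + 58}{2 \cdot 58}} = \sqrt{-467558 + \frac{1}{2} \cdot \frac{1}{58} \left(-13\right)} = \sqrt{-467558 - \frac{13}{116}} = \sqrt{- \frac{54236741}{116}} = \frac{i \sqrt{1572865489}}{58}$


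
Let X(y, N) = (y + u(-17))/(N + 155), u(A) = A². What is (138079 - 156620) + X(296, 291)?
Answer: -8268701/446 ≈ -18540.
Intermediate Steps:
X(y, N) = (289 + y)/(155 + N) (X(y, N) = (y + (-17)²)/(N + 155) = (y + 289)/(155 + N) = (289 + y)/(155 + N))
(138079 - 156620) + X(296, 291) = (138079 - 156620) + (289 + 296)/(155 + 291) = -18541 + 585/446 = -8268701/446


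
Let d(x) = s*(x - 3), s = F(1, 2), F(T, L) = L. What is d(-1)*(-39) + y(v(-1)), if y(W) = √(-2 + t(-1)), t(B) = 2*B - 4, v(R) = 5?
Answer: 312 + 2*I*√2 ≈ 312.0 + 2.8284*I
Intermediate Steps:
s = 2
t(B) = -4 + 2*B
y(W) = 2*I*√2 (y(W) = √(-2 + (-4 + 2*(-1))) = √(-2 + (-4 - 2)) = √(-2 - 6) = √(-8) = 2*I*√2)
d(x) = -6 + 2*x (d(x) = 2*(x - 3) = 2*(-3 + x) = -6 + 2*x)
d(-1)*(-39) + y(v(-1)) = (-6 + 2*(-1))*(-39) + 2*I*√2 = (-6 - 2)*(-39) + 2*I*√2 = -8*(-39) + 2*I*√2 = 312 + 2*I*√2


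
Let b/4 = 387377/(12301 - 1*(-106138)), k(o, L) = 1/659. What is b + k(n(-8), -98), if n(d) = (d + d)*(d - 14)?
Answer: 1021244211/78051301 ≈ 13.084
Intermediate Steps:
n(d) = 2*d*(-14 + d) (n(d) = (2*d)*(-14 + d) = 2*d*(-14 + d))
k(o, L) = 1/659
b = 1549508/118439 (b = 4*(387377/(12301 - 1*(-106138))) = 4*(387377/(12301 + 106138)) = 4*(387377/118439) = 1549508/118439 ≈ 13.083)
b + k(n(-8), -98) = 1549508/118439 + 1/659 = 1021244211/78051301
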